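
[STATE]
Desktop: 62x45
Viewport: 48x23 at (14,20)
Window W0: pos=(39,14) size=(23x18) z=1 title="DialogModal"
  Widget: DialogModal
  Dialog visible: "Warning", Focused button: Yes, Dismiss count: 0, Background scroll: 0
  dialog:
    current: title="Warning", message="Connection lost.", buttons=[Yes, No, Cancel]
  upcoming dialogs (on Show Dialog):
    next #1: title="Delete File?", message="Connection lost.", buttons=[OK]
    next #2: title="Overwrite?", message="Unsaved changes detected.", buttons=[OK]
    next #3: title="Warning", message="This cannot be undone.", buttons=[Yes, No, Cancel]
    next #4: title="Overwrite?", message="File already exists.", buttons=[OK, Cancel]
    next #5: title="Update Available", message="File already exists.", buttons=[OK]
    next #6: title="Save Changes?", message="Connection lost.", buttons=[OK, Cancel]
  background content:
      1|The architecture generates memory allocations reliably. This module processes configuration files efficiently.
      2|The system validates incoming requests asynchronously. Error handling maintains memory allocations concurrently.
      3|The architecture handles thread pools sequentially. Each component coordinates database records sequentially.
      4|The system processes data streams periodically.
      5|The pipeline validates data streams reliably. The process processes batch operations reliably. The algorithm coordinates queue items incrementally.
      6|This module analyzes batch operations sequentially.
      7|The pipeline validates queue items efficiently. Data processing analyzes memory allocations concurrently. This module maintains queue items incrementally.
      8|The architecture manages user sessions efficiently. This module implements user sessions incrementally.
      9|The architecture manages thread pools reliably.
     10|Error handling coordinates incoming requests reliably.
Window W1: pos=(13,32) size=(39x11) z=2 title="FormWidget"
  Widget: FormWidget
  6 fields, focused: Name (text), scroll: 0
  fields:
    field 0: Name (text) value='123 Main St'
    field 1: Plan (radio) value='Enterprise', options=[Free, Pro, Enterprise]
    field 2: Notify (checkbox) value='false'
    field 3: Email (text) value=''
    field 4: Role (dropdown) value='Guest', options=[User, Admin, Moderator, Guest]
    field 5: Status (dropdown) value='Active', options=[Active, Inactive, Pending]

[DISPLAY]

                         ┃The system processes ┃
                         ┃Th┌───────────────┐te┃
                         ┃Th│    Warning    │s ┃
                         ┃Th│Connection lost│te┃
                         ┃Th│[Yes]  No   Can│na┃
                         ┃Th└───────────────┘na┃
                         ┃Error handling coordi┃
                         ┃                     ┃
                         ┃                     ┃
                         ┃                     ┃
                         ┃                     ┃
                         ┗━━━━━━━━━━━━━━━━━━━━━┛
━━━━━━━━━━━━━━━━━━━━━━━━━━━━━━━━━━━━━┓          
 FormWidget                          ┃          
─────────────────────────────────────┨          
> Name:       [123 Main St          ]┃          
  Plan:       ( ) Free  ( ) Pro  (●) ┃          
  Notify:     [ ]                    ┃          
  Email:      [                     ]┃          
  Role:       [Guest               ▼]┃          
  Status:     [Active              ▼]┃          
                                     ┃          
━━━━━━━━━━━━━━━━━━━━━━━━━━━━━━━━━━━━━┛          


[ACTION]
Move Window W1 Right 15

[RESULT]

                         ┃The system processes ┃
                         ┃Th┌───────────────┐te┃
                         ┃Th│    Warning    │s ┃
                         ┃Th│Connection lost│te┃
                         ┃Th│[Yes]  No   Can│na┃
                         ┃Th└───────────────┘na┃
                         ┃Error handling coordi┃
                         ┃                     ┃
                         ┃                     ┃
                         ┃                     ┃
                         ┃                     ┃
                         ┗━━━━━━━━━━━━━━━━━━━━━┛
         ┏━━━━━━━━━━━━━━━━━━━━━━━━━━━━━━━━━━━━━┓
         ┃ FormWidget                          ┃
         ┠─────────────────────────────────────┨
         ┃> Name:       [123 Main St          ]┃
         ┃  Plan:       ( ) Free  ( ) Pro  (●) ┃
         ┃  Notify:     [ ]                    ┃
         ┃  Email:      [                     ]┃
         ┃  Role:       [Guest               ▼]┃
         ┃  Status:     [Active              ▼]┃
         ┃                                     ┃
         ┗━━━━━━━━━━━━━━━━━━━━━━━━━━━━━━━━━━━━━┛


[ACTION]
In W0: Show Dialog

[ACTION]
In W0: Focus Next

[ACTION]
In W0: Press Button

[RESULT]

                         ┃The system processes ┃
                         ┃The pipeline validate┃
                         ┃This module analyzes ┃
                         ┃The pipeline validate┃
                         ┃The architecture mana┃
                         ┃The architecture mana┃
                         ┃Error handling coordi┃
                         ┃                     ┃
                         ┃                     ┃
                         ┃                     ┃
                         ┃                     ┃
                         ┗━━━━━━━━━━━━━━━━━━━━━┛
         ┏━━━━━━━━━━━━━━━━━━━━━━━━━━━━━━━━━━━━━┓
         ┃ FormWidget                          ┃
         ┠─────────────────────────────────────┨
         ┃> Name:       [123 Main St          ]┃
         ┃  Plan:       ( ) Free  ( ) Pro  (●) ┃
         ┃  Notify:     [ ]                    ┃
         ┃  Email:      [                     ]┃
         ┃  Role:       [Guest               ▼]┃
         ┃  Status:     [Active              ▼]┃
         ┃                                     ┃
         ┗━━━━━━━━━━━━━━━━━━━━━━━━━━━━━━━━━━━━━┛


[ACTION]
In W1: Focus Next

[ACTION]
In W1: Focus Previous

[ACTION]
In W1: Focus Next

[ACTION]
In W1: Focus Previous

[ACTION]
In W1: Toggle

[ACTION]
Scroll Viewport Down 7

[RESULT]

                         ┃This module analyzes ┃
                         ┃The pipeline validate┃
                         ┃The architecture mana┃
                         ┃The architecture mana┃
                         ┃Error handling coordi┃
                         ┃                     ┃
                         ┃                     ┃
                         ┃                     ┃
                         ┃                     ┃
                         ┗━━━━━━━━━━━━━━━━━━━━━┛
         ┏━━━━━━━━━━━━━━━━━━━━━━━━━━━━━━━━━━━━━┓
         ┃ FormWidget                          ┃
         ┠─────────────────────────────────────┨
         ┃> Name:       [123 Main St          ]┃
         ┃  Plan:       ( ) Free  ( ) Pro  (●) ┃
         ┃  Notify:     [ ]                    ┃
         ┃  Email:      [                     ]┃
         ┃  Role:       [Guest               ▼]┃
         ┃  Status:     [Active              ▼]┃
         ┃                                     ┃
         ┗━━━━━━━━━━━━━━━━━━━━━━━━━━━━━━━━━━━━━┛
                                                
                                                


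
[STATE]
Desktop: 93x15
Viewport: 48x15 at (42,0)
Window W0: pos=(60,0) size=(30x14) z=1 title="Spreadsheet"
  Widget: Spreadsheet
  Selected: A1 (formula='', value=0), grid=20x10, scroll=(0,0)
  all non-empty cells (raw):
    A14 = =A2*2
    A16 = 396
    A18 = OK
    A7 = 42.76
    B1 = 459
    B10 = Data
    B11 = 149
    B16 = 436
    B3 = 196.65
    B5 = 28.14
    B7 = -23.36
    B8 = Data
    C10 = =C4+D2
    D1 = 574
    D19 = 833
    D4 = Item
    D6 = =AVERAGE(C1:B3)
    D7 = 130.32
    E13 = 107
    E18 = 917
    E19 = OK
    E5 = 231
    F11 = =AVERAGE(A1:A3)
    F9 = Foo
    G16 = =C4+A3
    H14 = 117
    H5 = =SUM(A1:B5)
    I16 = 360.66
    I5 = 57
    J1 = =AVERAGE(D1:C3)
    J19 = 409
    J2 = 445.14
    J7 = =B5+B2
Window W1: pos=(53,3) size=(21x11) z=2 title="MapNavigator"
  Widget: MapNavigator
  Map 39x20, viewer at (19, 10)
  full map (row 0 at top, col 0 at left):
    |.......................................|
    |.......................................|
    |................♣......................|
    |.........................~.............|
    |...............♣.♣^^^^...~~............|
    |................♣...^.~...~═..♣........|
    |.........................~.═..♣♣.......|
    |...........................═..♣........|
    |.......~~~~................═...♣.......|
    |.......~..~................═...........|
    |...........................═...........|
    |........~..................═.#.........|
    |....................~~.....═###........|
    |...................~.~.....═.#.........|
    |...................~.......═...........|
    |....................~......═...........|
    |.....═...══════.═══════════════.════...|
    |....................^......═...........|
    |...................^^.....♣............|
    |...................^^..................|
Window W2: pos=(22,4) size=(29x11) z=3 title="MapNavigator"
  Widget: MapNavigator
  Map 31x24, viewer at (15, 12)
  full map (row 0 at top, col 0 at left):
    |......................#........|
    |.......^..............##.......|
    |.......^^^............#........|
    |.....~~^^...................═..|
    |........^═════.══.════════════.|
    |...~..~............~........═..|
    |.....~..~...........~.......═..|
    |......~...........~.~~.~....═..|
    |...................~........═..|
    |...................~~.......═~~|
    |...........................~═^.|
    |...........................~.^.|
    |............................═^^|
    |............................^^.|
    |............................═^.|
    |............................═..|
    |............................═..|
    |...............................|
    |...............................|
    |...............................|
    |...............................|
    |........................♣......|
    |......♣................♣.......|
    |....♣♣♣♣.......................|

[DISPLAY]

                  ┏━━━━━━━━━━━━━━━━━━━━━━━━━━━━┓
                  ┃ Spreadsheet                ┃
                  ┠────────────────────────────┨
           ┏━━━━━━━━━━━━━━━━━━━┓               ┃
━━━━━━━━┓  ┃ MapNavigator      ┃  B       C    ┃
        ┃  ┠───────────────────┨---------------┃
────────┨  ┃.................═.┃    459       0┃
.......═┃  ┃~................═.┃      0       0┃
......~═┃  ┃~................═.┃ 196.65       0┃
......~.┃  ┃.........@.......═.┃      0       0┃
.......═┃  ┃.................═.┃  28.14       0┃
.......^┃  ┃..........~~.....═#┃      0       0┃
.......═┃  ┃.........~.~.....═.┃ -23.36       0┃
.......═┃  ┗━━━━━━━━━━━━━━━━━━━┛━━━━━━━━━━━━━━━┛
━━━━━━━━┛                                       


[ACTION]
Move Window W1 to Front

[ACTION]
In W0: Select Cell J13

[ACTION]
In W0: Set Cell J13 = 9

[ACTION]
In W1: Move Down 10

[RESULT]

                  ┏━━━━━━━━━━━━━━━━━━━━━━━━━━━━┓
                  ┃ Spreadsheet                ┃
                  ┠────────────────────────────┨
           ┏━━━━━━━━━━━━━━━━━━━┓               ┃
━━━━━━━━┓  ┃ MapNavigator      ┃  B       C    ┃
        ┃  ┠───────────────────┨---------------┃
────────┨  ┃═════.═════════════┃    459       0┃
.......═┃  ┃..........^......═.┃      0       0┃
......~═┃  ┃.........^^.....♣..┃ 196.65       0┃
......~.┃  ┃.........@^........┃      0       0┃
.......═┃  ┃                   ┃  28.14       0┃
.......^┃  ┃                   ┃      0       0┃
.......═┃  ┃                   ┃ -23.36       0┃
.......═┃  ┗━━━━━━━━━━━━━━━━━━━┛━━━━━━━━━━━━━━━┛
━━━━━━━━┛                                       


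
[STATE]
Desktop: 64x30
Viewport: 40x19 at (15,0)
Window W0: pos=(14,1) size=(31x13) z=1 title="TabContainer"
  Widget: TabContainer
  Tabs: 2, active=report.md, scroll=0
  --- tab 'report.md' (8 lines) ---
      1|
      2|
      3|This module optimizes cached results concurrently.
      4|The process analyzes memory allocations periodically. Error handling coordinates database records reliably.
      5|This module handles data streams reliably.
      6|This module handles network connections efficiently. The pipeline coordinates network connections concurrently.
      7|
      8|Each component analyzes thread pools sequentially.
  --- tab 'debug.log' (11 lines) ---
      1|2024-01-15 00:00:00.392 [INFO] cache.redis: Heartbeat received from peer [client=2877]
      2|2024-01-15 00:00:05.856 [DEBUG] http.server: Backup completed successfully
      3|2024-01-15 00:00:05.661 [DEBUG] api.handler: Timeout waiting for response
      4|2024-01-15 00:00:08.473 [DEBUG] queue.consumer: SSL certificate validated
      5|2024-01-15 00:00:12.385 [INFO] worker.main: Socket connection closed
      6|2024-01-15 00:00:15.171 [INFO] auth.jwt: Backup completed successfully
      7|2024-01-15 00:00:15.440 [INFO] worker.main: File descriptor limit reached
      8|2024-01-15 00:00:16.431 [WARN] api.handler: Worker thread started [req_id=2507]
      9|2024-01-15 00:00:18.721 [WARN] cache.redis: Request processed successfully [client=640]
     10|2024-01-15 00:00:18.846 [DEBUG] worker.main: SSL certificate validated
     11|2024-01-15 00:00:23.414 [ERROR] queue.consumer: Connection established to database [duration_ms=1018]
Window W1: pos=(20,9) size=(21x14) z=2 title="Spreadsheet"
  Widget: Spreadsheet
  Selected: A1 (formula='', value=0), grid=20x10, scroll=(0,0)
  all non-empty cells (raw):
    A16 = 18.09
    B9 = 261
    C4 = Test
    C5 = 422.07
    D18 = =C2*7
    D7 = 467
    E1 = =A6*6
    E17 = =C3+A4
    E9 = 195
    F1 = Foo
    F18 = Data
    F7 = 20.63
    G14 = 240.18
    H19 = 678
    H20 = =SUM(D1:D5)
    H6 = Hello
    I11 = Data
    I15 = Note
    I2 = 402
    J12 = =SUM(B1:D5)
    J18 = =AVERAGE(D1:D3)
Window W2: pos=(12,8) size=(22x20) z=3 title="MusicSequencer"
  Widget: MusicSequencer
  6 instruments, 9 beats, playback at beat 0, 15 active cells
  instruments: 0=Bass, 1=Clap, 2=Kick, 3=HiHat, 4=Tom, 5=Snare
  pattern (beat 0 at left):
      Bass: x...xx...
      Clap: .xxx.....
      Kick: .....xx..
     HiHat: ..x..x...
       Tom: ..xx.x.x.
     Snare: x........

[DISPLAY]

                                        
━━━━━━━━━━━━━━━━━━━━━━━━━━━━━┓          
 TabContainer                ┃          
─────────────────────────────┨          
[report.md]│ debug.log       ┃          
─────────────────────────────┃          
                             ┃          
                             ┃          
━━━━━━━━━━━━━━━━━━┓es cached ┃          
usicSequencer     ┃━━━━━━┓y a┃          
──────────────────┨      ┃tre┃          
    ▼12345678     ┃──────┨k c┃          
Bass█···██···     ┃      ┃   ┃          
Clap·███·····     ┃  B   ┃━━━┛          
Kick·····██··     ┃------┃              
iHat··█··█···     ┃      ┃              
 Tom··██·█·█·     ┃      ┃              
nare█········     ┃      ┃              
                  ┃      ┃              


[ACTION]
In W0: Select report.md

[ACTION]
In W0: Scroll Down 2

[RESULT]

                                        
━━━━━━━━━━━━━━━━━━━━━━━━━━━━━┓          
 TabContainer                ┃          
─────────────────────────────┨          
[report.md]│ debug.log       ┃          
─────────────────────────────┃          
This module optimizes cached ┃          
The process analyzes memory a┃          
━━━━━━━━━━━━━━━━━━┓ data stre┃          
usicSequencer     ┃━━━━━━┓k c┃          
──────────────────┨      ┃   ┃          
    ▼12345678     ┃──────┨rea┃          
Bass█···██···     ┃      ┃   ┃          
Clap·███·····     ┃  B   ┃━━━┛          
Kick·····██··     ┃------┃              
iHat··█··█···     ┃      ┃              
 Tom··██·█·█·     ┃      ┃              
nare█········     ┃      ┃              
                  ┃      ┃              


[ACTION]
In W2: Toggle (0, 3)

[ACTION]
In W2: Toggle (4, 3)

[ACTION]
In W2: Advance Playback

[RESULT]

                                        
━━━━━━━━━━━━━━━━━━━━━━━━━━━━━┓          
 TabContainer                ┃          
─────────────────────────────┨          
[report.md]│ debug.log       ┃          
─────────────────────────────┃          
This module optimizes cached ┃          
The process analyzes memory a┃          
━━━━━━━━━━━━━━━━━━┓ data stre┃          
usicSequencer     ┃━━━━━━┓k c┃          
──────────────────┨      ┃   ┃          
    0▼2345678     ┃──────┨rea┃          
Bass█··███···     ┃      ┃   ┃          
Clap·███·····     ┃  B   ┃━━━┛          
Kick·····██··     ┃------┃              
iHat··█··█···     ┃      ┃              
 Tom··█··█·█·     ┃      ┃              
nare█········     ┃      ┃              
                  ┃      ┃              


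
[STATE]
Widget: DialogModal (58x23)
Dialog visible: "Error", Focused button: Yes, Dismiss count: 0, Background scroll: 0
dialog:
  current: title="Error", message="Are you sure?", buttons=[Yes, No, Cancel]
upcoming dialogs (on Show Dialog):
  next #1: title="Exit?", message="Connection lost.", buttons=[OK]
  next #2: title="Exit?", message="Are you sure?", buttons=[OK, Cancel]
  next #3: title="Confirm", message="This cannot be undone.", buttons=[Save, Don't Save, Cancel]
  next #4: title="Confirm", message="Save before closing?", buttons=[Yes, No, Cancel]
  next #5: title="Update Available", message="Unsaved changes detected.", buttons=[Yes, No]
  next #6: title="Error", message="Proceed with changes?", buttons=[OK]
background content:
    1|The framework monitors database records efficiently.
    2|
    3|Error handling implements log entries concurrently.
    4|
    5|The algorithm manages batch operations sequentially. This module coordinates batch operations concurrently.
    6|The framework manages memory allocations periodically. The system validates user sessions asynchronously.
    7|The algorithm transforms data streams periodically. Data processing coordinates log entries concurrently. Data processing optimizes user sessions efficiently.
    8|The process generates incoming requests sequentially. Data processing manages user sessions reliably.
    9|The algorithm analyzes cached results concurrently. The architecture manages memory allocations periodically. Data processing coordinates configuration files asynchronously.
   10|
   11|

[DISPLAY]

The framework monitors database records efficiently.      
                                                          
Error handling implements log entries concurrently.       
                                                          
The algorithm manages batch operations sequentially. This 
The framework manages memory allocations periodically. The
The algorithm transforms data streams periodically. Data p
The process generates incoming requests sequentially. Data
The algorithm analyzes cached results concurrently. The ar
                 ┌─────────────────────┐                  
                 │        Error        │                  
                 │    Are you sure?    │                  
                 │ [Yes]  No   Cancel  │                  
                 └─────────────────────┘                  
                                                          
                                                          
                                                          
                                                          
                                                          
                                                          
                                                          
                                                          
                                                          


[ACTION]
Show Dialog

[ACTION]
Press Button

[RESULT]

The framework monitors database records efficiently.      
                                                          
Error handling implements log entries concurrently.       
                                                          
The algorithm manages batch operations sequentially. This 
The framework manages memory allocations periodically. The
The algorithm transforms data streams periodically. Data p
The process generates incoming requests sequentially. Data
The algorithm analyzes cached results concurrently. The ar
                                                          
                                                          
                                                          
                                                          
                                                          
                                                          
                                                          
                                                          
                                                          
                                                          
                                                          
                                                          
                                                          
                                                          


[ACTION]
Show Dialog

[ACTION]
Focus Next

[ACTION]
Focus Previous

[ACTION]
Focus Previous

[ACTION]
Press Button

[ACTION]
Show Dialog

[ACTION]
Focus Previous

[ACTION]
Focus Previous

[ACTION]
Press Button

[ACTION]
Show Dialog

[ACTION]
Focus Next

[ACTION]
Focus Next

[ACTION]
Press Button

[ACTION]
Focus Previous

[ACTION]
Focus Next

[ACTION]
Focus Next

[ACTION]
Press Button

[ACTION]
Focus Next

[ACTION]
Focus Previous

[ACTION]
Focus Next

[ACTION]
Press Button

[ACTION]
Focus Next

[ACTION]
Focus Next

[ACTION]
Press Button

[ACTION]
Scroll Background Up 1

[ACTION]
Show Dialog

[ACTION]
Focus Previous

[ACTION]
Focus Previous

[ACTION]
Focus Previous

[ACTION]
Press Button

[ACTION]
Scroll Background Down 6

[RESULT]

The algorithm transforms data streams periodically. Data p
The process generates incoming requests sequentially. Data
The algorithm analyzes cached results concurrently. The ar
                                                          
                                                          
                                                          
                                                          
                                                          
                                                          
                                                          
                                                          
                                                          
                                                          
                                                          
                                                          
                                                          
                                                          
                                                          
                                                          
                                                          
                                                          
                                                          
                                                          


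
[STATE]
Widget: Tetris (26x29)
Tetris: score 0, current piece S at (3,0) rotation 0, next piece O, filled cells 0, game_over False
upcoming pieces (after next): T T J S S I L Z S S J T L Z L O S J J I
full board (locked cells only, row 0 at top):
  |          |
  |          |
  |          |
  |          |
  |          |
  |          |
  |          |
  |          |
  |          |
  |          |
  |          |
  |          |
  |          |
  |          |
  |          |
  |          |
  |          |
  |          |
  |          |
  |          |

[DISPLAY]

    ░░    │Next:          
   ░░     │▓▓             
          │▓▓             
          │               
          │               
          │               
          │Score:         
          │0              
          │               
          │               
          │               
          │               
          │               
          │               
          │               
          │               
          │               
          │               
          │               
          │               
          │               
          │               
          │               
          │               
          │               
          │               
          │               
          │               
          │               


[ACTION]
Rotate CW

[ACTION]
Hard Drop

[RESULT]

    ▓▓    │Next:          
    ▓▓    │ ▒             
          │▒▒▒            
          │               
          │               
          │               
          │Score:         
          │0              
          │               
          │               
          │               
          │               
          │               
          │               
          │               
          │               
          │               
   ░      │               
   ░░     │               
    ░     │               
          │               
          │               
          │               
          │               
          │               
          │               
          │               
          │               
          │               


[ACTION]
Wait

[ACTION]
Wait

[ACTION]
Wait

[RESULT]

          │Next:          
          │ ▒             
          │▒▒▒            
    ▓▓    │               
    ▓▓    │               
          │               
          │Score:         
          │0              
          │               
          │               
          │               
          │               
          │               
          │               
          │               
          │               
          │               
   ░      │               
   ░░     │               
    ░     │               
          │               
          │               
          │               
          │               
          │               
          │               
          │               
          │               
          │               


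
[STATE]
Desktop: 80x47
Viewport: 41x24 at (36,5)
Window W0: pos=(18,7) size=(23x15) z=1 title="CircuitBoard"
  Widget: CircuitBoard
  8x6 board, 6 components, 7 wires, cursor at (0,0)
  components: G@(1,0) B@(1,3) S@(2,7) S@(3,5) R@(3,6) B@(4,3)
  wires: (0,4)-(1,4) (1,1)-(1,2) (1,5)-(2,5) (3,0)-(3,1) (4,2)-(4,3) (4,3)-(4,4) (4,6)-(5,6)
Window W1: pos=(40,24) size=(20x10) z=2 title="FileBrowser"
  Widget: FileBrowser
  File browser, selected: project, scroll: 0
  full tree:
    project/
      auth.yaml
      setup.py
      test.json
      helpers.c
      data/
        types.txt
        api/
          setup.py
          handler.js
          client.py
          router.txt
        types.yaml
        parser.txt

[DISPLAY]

                                         
                                         
━━━━┓                                    
    ┃                                    
────┨                                    
7   ┃                                    
   ·┃                                    
   │┃                                    
   ·┃                                    
    ┃                                    
    ┃                                    
    ┃                                    
    ┃                                    
    ┃                                    
 ─ ·┃                                    
    ┃                                    
━━━━┛                                    
                                         
                                         
    ┏━━━━━━━━━━━━━━━━━━┓                 
    ┃ FileBrowser      ┃                 
    ┠──────────────────┨                 
    ┃> [-] project/    ┃                 
    ┃    auth.yaml     ┃                 


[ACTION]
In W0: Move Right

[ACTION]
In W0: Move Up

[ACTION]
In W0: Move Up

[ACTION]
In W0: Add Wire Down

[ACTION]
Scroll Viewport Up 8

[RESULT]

                                         
                                         
                                         
                                         
                                         
                                         
                                         
━━━━┓                                    
    ┃                                    
────┨                                    
7   ┃                                    
   ·┃                                    
   │┃                                    
   ·┃                                    
    ┃                                    
    ┃                                    
    ┃                                    
    ┃                                    
    ┃                                    
 ─ ·┃                                    
    ┃                                    
━━━━┛                                    
                                         
                                         


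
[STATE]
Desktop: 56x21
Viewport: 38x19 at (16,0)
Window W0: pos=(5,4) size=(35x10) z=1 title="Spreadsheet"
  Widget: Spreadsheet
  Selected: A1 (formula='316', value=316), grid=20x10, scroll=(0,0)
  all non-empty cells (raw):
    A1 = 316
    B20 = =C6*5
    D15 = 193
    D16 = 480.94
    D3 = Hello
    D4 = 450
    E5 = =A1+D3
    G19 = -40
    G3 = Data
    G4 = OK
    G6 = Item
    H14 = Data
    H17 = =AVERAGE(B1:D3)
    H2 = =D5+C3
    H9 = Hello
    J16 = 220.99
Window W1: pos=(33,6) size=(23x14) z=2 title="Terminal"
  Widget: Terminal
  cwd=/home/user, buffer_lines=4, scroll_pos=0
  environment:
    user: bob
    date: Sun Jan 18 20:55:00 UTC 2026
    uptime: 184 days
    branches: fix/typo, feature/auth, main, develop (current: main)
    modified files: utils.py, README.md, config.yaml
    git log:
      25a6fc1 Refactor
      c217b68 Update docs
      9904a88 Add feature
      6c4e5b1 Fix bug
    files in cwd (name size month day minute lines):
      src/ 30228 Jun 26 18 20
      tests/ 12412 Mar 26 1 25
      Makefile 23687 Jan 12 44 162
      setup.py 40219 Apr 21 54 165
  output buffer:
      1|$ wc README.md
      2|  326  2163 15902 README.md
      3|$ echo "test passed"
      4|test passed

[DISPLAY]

                                      
                                      
                                      
                                      
━━━━━━━━━━━━━━━━━━━━━━━┓              
et                     ┃              
─────────────────┏━━━━━━━━━━━━━━━━━━━━
                 ┃ Terminal           
     B       C   ┠────────────────────
-----------------┃$ wc README.md      
6]       0       ┃  326  2163 15902 RE
 0       0       ┃$ echo "test passed"
 0       0       ┃test passed         
━━━━━━━━━━━━━━━━━┃$ █                 
                 ┃                    
                 ┃                    
                 ┃                    
                 ┃                    
                 ┃                    


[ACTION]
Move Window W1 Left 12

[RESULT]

                                      
                                      
                                      
                                      
━━━━━━━━━━━━━━━━━━━━━━━┓              
et                     ┃              
─────┏━━━━━━━━━━━━━━━━━━━━━┓          
     ┃ Terminal            ┃          
     ┠─────────────────────┨          
-----┃$ wc README.md       ┃          
6]   ┃  326  2163 15902 REA┃          
 0   ┃$ echo "test passed" ┃          
 0   ┃test passed          ┃          
━━━━━┃$ █                  ┃          
     ┃                     ┃          
     ┃                     ┃          
     ┃                     ┃          
     ┃                     ┃          
     ┃                     ┃          


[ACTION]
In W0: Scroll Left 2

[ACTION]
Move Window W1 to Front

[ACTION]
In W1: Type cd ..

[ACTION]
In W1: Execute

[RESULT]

                                      
                                      
                                      
                                      
━━━━━━━━━━━━━━━━━━━━━━━┓              
et                     ┃              
─────┏━━━━━━━━━━━━━━━━━━━━━┓          
     ┃ Terminal            ┃          
     ┠─────────────────────┨          
-----┃$ wc README.md       ┃          
6]   ┃  326  2163 15902 REA┃          
 0   ┃$ echo "test passed" ┃          
 0   ┃test passed          ┃          
━━━━━┃$ cd ..              ┃          
     ┃                     ┃          
     ┃$ █                  ┃          
     ┃                     ┃          
     ┃                     ┃          
     ┃                     ┃          


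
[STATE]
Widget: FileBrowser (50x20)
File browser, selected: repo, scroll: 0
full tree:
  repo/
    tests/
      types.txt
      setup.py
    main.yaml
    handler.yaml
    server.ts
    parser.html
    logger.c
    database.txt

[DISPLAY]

> [-] repo/                                       
    [+] tests/                                    
    main.yaml                                     
    handler.yaml                                  
    server.ts                                     
    parser.html                                   
    logger.c                                      
    database.txt                                  
                                                  
                                                  
                                                  
                                                  
                                                  
                                                  
                                                  
                                                  
                                                  
                                                  
                                                  
                                                  


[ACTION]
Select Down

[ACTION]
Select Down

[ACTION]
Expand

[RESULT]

  [-] repo/                                       
    [+] tests/                                    
  > main.yaml                                     
    handler.yaml                                  
    server.ts                                     
    parser.html                                   
    logger.c                                      
    database.txt                                  
                                                  
                                                  
                                                  
                                                  
                                                  
                                                  
                                                  
                                                  
                                                  
                                                  
                                                  
                                                  


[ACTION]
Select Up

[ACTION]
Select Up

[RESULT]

> [-] repo/                                       
    [+] tests/                                    
    main.yaml                                     
    handler.yaml                                  
    server.ts                                     
    parser.html                                   
    logger.c                                      
    database.txt                                  
                                                  
                                                  
                                                  
                                                  
                                                  
                                                  
                                                  
                                                  
                                                  
                                                  
                                                  
                                                  
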